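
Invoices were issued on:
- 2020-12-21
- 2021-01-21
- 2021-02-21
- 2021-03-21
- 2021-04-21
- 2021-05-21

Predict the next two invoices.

Gaps: 31, 31, 28, 31, 30 days — not constant. Every event is on the 21st of the month.
Pattern: the 21st of each month.
June 2021: 2021-06-21.
July 2021: 2021-07-21.

2021-06-21, 2021-07-21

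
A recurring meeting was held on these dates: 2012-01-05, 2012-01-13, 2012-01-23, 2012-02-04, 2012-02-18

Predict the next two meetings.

The spacing grows by 2 each time: 8, 10, 12, 14 days.
Next gap: 16 days. 2012-02-18 + 16 days = 2012-03-05.
Next gap: 18 days. 2012-03-05 + 18 days = 2012-03-23.

2012-03-05, 2012-03-23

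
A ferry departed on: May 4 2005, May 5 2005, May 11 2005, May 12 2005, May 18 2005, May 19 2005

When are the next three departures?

Every event lands on a Wednesday or Thursday (gaps cycle 1, 6, 1, 6, 1).
So the schedule is: every Wednesday and Thursday.
Next Wednesday: May 25 2005.
The following Thursday is May 26 2005.
Next Wednesday: Jun 1 2005.

May 25 2005, May 26 2005, Jun 1 2005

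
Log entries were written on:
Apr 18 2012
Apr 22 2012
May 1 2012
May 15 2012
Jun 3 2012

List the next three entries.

Gaps: 4, 9, 14, 19 days — each gap is 5 larger than the previous one.
Next gap: 24 days. Jun 3 2012 + 24 days = Jun 27 2012.
Next gap: 29 days. Jun 27 2012 + 29 days = Jul 26 2012.
Next gap: 34 days. Jul 26 2012 + 34 days = Aug 29 2012.

Jun 27 2012, Jul 26 2012, Aug 29 2012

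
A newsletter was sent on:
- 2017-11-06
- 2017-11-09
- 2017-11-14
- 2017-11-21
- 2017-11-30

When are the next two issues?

The spacing grows by 2 each time: 3, 5, 7, 9 days.
Next gap: 11 days. 2017-11-30 + 11 days = 2017-12-11.
Next gap: 13 days. 2017-12-11 + 13 days = 2017-12-24.

2017-12-11, 2017-12-24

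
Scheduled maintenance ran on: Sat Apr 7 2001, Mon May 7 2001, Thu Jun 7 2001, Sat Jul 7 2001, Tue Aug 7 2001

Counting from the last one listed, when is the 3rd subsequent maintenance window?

Each date is the 7th; the gaps (30, 31, 30, 31) track the month lengths.
The rule is the 7th of each month.
Next: September 2001 → Fri Sep 7 2001.
October 2001: Sun Oct 7 2001.
Next: November 2001 → Wed Nov 7 2001.

Wed Nov 7 2001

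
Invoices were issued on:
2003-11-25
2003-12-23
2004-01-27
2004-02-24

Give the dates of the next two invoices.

These are Tuesdays at 28- or 35-day spacing (28, 35, 28).
The pattern: 4th Tuesday of the month.
4th Tuesday of March 2004: 2004-03-23.
4th Tuesday of April 2004: 2004-04-27.

2004-03-23, 2004-04-27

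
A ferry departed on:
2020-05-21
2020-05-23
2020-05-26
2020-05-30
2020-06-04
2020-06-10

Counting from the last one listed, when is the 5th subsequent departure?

Intervals are 2, 3, 4, 5, 6 days — an arithmetic progression with common difference 1.
Next gap: 7 days. 2020-06-10 + 7 days = 2020-06-17.
Next gap: 8 days. 2020-06-17 + 8 days = 2020-06-25.
Next gap: 9 days. 2020-06-25 + 9 days = 2020-07-04.
Next gap: 10 days. 2020-07-04 + 10 days = 2020-07-14.
Next gap: 11 days. 2020-07-14 + 11 days = 2020-07-25.

2020-07-25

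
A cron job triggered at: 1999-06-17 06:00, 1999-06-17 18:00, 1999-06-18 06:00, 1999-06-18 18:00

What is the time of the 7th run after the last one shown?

1999-06-22 06:00

Spacing: 12, 12, 12 h — constant 12 h.
1999-06-18 18:00 + 12 h = 1999-06-19 06:00.
1999-06-19 06:00 + 12 h = 1999-06-19 18:00.
1999-06-19 18:00 + 12 h = 1999-06-20 06:00.
1999-06-20 06:00 + 12 h = 1999-06-20 18:00.
1999-06-20 18:00 + 12 h = 1999-06-21 06:00.
1999-06-21 06:00 + 12 h = 1999-06-21 18:00.
1999-06-21 18:00 + 12 h = 1999-06-22 06:00.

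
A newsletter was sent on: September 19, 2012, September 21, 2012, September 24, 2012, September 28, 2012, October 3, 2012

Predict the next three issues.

October 9, 2012; October 16, 2012; October 24, 2012

The spacing grows by 1 each time: 2, 3, 4, 5 days.
Next gap: 6 days. October 3, 2012 + 6 days = October 9, 2012.
Next gap: 7 days. October 9, 2012 + 7 days = October 16, 2012.
Next gap: 8 days. October 16, 2012 + 8 days = October 24, 2012.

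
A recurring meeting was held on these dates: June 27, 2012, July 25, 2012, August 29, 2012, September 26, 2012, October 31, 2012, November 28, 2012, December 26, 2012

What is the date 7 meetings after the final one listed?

These are Wednesdays with 28, 35, 28, 35, 28, 28-day gaps.
Each is the final Wednesday of its month — August 29, 2012 is past the 28th, so '4th Wednesday' doesn't fit.
January 2013 ends with Wednesday January 30, 2013.
February 2013 ends with Wednesday February 27, 2013.
Last Wednesday of March 2013: March 27, 2013.
Last Wednesday of April 2013: April 24, 2013.
Last Wednesday of May 2013: May 29, 2013.
Last Wednesday of June 2013: June 26, 2013.
Last Wednesday of July 2013: July 31, 2013.

July 31, 2013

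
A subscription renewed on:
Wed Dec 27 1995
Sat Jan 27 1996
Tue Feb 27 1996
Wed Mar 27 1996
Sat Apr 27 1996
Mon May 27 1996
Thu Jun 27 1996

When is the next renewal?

Sat Jul 27 1996

Gaps: 31, 31, 29, 31, 30, 31 days — not constant. Every event is on the 27th of the month.
Pattern: the 27th of each month.
July 1996: Sat Jul 27 1996.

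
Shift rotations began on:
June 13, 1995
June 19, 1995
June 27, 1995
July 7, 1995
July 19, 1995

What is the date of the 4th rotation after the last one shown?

September 25, 1995

Intervals are 6, 8, 10, 12 days — an arithmetic progression with common difference 2.
Next gap: 14 days. July 19, 1995 + 14 days = August 2, 1995.
Next gap: 16 days. August 2, 1995 + 16 days = August 18, 1995.
Next gap: 18 days. August 18, 1995 + 18 days = September 5, 1995.
Next gap: 20 days. September 5, 1995 + 20 days = September 25, 1995.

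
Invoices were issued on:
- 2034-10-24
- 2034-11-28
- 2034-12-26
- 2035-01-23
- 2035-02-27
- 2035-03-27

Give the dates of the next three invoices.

2035-04-24, 2035-05-22, 2035-06-26

All dates are Tuesdays, 35, 28, 28, 35, 28 days apart.
Specifically, the 4th Tuesday of each month.
4th Tuesday of April 2035: 2035-04-24.
4th Tuesday of May 2035: 2035-05-22.
June 2035 — 4th Tuesday is 2035-06-26.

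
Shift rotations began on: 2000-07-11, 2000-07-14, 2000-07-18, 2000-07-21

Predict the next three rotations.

2000-07-25, 2000-07-28, 2000-08-01

Every event lands on a Tuesday or Friday (gaps cycle 3, 4, 3).
So the schedule is: every Tuesday and Friday.
Next Tuesday: 2000-07-25.
Next Friday: 2000-07-28.
Next Tuesday: 2000-08-01.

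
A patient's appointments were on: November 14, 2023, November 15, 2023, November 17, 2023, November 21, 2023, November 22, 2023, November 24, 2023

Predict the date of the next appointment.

Gaps: 1, 2, 4, 1, 2 days — not constant, but cyclic with period 3.
The events fall on every Tuesday, Wednesday and Friday.
Next Tuesday: November 28, 2023.

November 28, 2023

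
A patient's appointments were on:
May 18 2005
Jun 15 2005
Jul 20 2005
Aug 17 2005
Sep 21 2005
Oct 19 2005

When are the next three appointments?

Nov 16 2005, Dec 21 2005, Jan 18 2006

All dates are Wednesdays, 28, 35, 28, 35, 28 days apart.
Specifically, the 3rd Wednesday of each month.
November 2005 — 3rd Wednesday is Nov 16 2005.
3rd Wednesday of December 2005: Dec 21 2005.
January 2006 — 3rd Wednesday is Jan 18 2006.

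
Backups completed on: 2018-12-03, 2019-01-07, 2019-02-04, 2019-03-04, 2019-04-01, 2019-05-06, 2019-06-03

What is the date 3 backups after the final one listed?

Gaps: 35, 28, 28, 28, 35, 28 days — a mix of 28 and 35. Every date is a Monday.
Each is the 1st Monday of its month.
1st Monday of July 2019: 2019-07-01.
August 2019 — 1st Monday is 2019-08-05.
September 2019 — 1st Monday is 2019-09-02.

2019-09-02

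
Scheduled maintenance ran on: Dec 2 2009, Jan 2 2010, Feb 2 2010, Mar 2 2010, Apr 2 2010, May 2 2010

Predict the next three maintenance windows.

Each date is the 2nd; the gaps (31, 31, 28, 31, 30) track the month lengths.
The rule is the 2nd of each month.
Next: June 2010 → Jun 2 2010.
Next: July 2010 → Jul 2 2010.
Next: August 2010 → Aug 2 2010.

Jun 2 2010, Jul 2 2010, Aug 2 2010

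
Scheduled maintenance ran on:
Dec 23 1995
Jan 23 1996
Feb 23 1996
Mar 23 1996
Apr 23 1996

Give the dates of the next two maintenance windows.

Each date is the 23rd; the gaps (31, 31, 29, 31) track the month lengths.
The rule is the 23rd of each month.
May 1996: May 23 1996.
Next: June 1996 → Jun 23 1996.

May 23 1996, Jun 23 1996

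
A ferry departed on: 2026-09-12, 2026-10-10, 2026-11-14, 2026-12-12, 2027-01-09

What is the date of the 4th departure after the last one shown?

Gaps: 28, 35, 28, 28 days — a mix of 28 and 35. Every date is a Saturday.
Each is the 2nd Saturday of its month.
2nd Saturday of February 2027: 2027-02-13.
March 2027 — 2nd Saturday is 2027-03-13.
2nd Saturday of April 2027: 2027-04-10.
May 2027 — 2nd Saturday is 2027-05-08.

2027-05-08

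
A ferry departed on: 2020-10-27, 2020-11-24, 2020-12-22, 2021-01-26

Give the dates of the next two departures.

Gaps: 28, 28, 35 days — a mix of 28 and 35. Every date is a Tuesday.
Each is the 4th Tuesday of its month.
February 2021 — 4th Tuesday is 2021-02-23.
March 2021 — 4th Tuesday is 2021-03-23.

2021-02-23, 2021-03-23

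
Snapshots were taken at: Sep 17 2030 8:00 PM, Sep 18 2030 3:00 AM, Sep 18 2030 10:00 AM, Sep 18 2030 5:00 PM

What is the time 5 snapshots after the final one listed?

Gaps: 7, 7, 7 hours — each event is 7 hours after the previous one.
Sep 18 2030 5:00 PM + 7 h = Sep 19 2030 12:00 AM.
Sep 19 2030 12:00 AM + 7 h = Sep 19 2030 7:00 AM.
Sep 19 2030 7:00 AM + 7 h = Sep 19 2030 2:00 PM.
Sep 19 2030 2:00 PM + 7 h = Sep 19 2030 9:00 PM.
Sep 19 2030 9:00 PM + 7 h = Sep 20 2030 4:00 AM.

Sep 20 2030 4:00 AM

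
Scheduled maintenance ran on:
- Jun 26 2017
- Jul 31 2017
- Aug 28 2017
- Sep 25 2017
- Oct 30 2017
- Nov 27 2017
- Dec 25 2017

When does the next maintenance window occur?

Jan 29 2018

All Mondays; the gaps (35, 28, 28, 35, 28, 28) vary with month length.
This is the last Monday of each month.
Last Monday of January 2018: Jan 29 2018.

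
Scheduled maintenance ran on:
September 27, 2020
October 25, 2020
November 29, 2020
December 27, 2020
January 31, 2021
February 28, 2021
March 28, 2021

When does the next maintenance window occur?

All Sundays; the gaps (28, 35, 28, 35, 28, 28) vary with month length.
This is the last Sunday of each month.
April 2021 ends with Sunday April 25, 2021.

April 25, 2021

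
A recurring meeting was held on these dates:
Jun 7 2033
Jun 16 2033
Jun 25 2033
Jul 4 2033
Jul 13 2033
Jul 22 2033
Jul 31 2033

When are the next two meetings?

Aug 9 2033, Aug 18 2033

Every event comes 9 days after the last (9, 9, 9, 9, 9, 9).
Jul 31 2033 + 9 days = Aug 9 2033.
Aug 9 2033 + 9 days = Aug 18 2033.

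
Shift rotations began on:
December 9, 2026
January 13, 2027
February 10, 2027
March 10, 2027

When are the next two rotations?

April 14, 2027; May 12, 2027

All dates are Wednesdays, 35, 28, 28 days apart.
Specifically, the 2nd Wednesday of each month.
April 2027 — 2nd Wednesday is April 14, 2027.
May 2027 — 2nd Wednesday is May 12, 2027.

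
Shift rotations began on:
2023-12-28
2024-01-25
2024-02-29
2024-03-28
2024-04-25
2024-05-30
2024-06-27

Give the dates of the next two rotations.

All Thursdays; the gaps (28, 35, 28, 28, 35, 28) vary with month length.
This is the last Thursday of each month.
Last Thursday of July 2024: 2024-07-25.
August 2024 ends with Thursday 2024-08-29.

2024-07-25, 2024-08-29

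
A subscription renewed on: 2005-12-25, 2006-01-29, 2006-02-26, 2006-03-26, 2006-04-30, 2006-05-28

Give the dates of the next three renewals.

2006-06-25, 2006-07-30, 2006-08-27

All Sundays; the gaps (35, 28, 28, 35, 28) vary with month length.
This is the last Sunday of each month.
Last Sunday of June 2006: 2006-06-25.
July 2006 ends with Sunday 2006-07-30.
Last Sunday of August 2006: 2006-08-27.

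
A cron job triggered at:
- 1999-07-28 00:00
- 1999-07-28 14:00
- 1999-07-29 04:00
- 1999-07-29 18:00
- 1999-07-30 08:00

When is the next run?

1999-07-30 22:00

The interval is a steady 14 hours (14, 14, 14, 14).
1999-07-30 08:00 + 14 h = 1999-07-30 22:00.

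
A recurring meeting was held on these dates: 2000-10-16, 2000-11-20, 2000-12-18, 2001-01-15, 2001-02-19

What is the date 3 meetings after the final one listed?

Gaps: 35, 28, 28, 35 days — a mix of 28 and 35. Every date is a Monday.
Each is the 3rd Monday of its month.
March 2001 — 3rd Monday is 2001-03-19.
3rd Monday of April 2001: 2001-04-16.
3rd Monday of May 2001: 2001-05-21.

2001-05-21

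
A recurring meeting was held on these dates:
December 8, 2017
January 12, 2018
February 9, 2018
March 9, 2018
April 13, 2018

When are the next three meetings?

These are Fridays at 28- or 35-day spacing (35, 28, 28, 35).
The pattern: 2nd Friday of the month.
May 2018 — 2nd Friday is May 11, 2018.
2nd Friday of June 2018: June 8, 2018.
2nd Friday of July 2018: July 13, 2018.

May 11, 2018; June 8, 2018; July 13, 2018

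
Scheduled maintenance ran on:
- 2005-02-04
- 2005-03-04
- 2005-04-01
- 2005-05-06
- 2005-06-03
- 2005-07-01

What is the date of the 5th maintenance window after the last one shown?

These are Fridays at 28- or 35-day spacing (28, 28, 35, 28, 28).
The pattern: 1st Friday of the month.
1st Friday of August 2005: 2005-08-05.
1st Friday of September 2005: 2005-09-02.
1st Friday of October 2005: 2005-10-07.
1st Friday of November 2005: 2005-11-04.
December 2005 — 1st Friday is 2005-12-02.

2005-12-02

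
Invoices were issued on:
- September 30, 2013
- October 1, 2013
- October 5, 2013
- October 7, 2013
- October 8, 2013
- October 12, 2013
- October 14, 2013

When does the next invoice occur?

Gaps: 1, 4, 2, 1, 4, 2 days — not constant, but cyclic with period 3.
The events fall on every Monday, Tuesday and Saturday.
The following Tuesday is October 15, 2013.

October 15, 2013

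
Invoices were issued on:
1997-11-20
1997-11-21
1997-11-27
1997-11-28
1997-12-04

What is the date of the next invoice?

1997-12-05

The gap pattern 1, 6, 1, 6 repeats every 2 events.
These are the Thursdays and Fridays of each week.
The following Friday is 1997-12-05.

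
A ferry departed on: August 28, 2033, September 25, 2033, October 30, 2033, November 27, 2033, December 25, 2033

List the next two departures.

January 29, 2034; February 26, 2034

All Sundays; the gaps (28, 35, 28, 28) vary with month length.
This is the last Sunday of each month.
Last Sunday of January 2034: January 29, 2034.
February 2034 ends with Sunday February 26, 2034.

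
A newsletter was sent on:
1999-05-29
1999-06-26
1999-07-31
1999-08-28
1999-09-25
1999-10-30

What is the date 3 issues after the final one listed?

All Saturdays; the gaps (28, 35, 28, 28, 35) vary with month length.
This is the last Saturday of each month.
November 1999 ends with Saturday 1999-11-27.
December 1999 ends with Saturday 1999-12-25.
January 2000 ends with Saturday 2000-01-29.

2000-01-29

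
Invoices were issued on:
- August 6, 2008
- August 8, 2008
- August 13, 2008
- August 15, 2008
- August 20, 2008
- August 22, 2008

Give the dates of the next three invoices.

Gaps: 2, 5, 2, 5, 2 days — not constant, but cyclic with period 2.
The events fall on every Wednesday and Friday.
Next Wednesday: August 27, 2008.
Next Friday: August 29, 2008.
Next Wednesday: September 3, 2008.

August 27, 2008; August 29, 2008; September 3, 2008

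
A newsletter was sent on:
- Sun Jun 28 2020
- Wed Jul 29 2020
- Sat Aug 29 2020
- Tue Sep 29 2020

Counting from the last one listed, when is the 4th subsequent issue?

Every event comes 31 days after the last (31, 31, 31).
Tue Sep 29 2020 + 31 days = Fri Oct 30 2020.
Fri Oct 30 2020 + 31 days = Mon Nov 30 2020.
Mon Nov 30 2020 + 31 days = Thu Dec 31 2020.
Thu Dec 31 2020 + 31 days = Sun Jan 31 2021.

Sun Jan 31 2021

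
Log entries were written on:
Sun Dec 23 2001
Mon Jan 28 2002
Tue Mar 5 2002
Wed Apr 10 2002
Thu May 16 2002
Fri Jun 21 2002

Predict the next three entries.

Sat Jul 27 2002, Sun Sep 1 2002, Mon Oct 7 2002

The spacing is 36, 36, 36, 36, 36 days — always 36 days.
Fri Jun 21 2002 + 36 days = Sat Jul 27 2002.
Sat Jul 27 2002 + 36 days = Sun Sep 1 2002.
Sun Sep 1 2002 + 36 days = Mon Oct 7 2002.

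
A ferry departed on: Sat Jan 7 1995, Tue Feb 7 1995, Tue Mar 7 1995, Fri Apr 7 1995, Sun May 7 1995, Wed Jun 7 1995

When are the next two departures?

The day-of-month is always 7 (31, 28, 31, 30, 31 days between events).
So this recurs on the 7th of each month.
Next: July 1995 → Fri Jul 7 1995.
Next: August 1995 → Mon Aug 7 1995.

Fri Jul 7 1995, Mon Aug 7 1995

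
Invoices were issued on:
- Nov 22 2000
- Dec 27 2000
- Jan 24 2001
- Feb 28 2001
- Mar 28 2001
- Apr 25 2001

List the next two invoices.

May 23 2001, Jun 27 2001

These are Wednesdays at 28- or 35-day spacing (35, 28, 35, 28, 28).
The pattern: 4th Wednesday of the month.
4th Wednesday of May 2001: May 23 2001.
June 2001 — 4th Wednesday is Jun 27 2001.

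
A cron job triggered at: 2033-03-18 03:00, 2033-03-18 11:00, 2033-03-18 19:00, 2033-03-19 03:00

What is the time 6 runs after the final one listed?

2033-03-21 03:00

Spacing: 8, 8, 8 h — constant 8 h.
2033-03-19 03:00 + 8 h = 2033-03-19 11:00.
2033-03-19 11:00 + 8 h = 2033-03-19 19:00.
2033-03-19 19:00 + 8 h = 2033-03-20 03:00.
2033-03-20 03:00 + 8 h = 2033-03-20 11:00.
2033-03-20 11:00 + 8 h = 2033-03-20 19:00.
2033-03-20 19:00 + 8 h = 2033-03-21 03:00.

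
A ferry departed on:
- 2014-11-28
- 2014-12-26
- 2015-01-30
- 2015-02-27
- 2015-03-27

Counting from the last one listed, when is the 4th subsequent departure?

These are Fridays with 28, 35, 28, 28-day gaps.
Each is the final Friday of its month — 2015-01-30 is past the 28th, so '4th Friday' doesn't fit.
Last Friday of April 2015: 2015-04-24.
Last Friday of May 2015: 2015-05-29.
June 2015 ends with Friday 2015-06-26.
July 2015 ends with Friday 2015-07-31.

2015-07-31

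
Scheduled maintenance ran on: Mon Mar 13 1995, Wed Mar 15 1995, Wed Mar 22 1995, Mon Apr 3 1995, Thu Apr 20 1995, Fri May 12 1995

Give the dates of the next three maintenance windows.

The spacing grows by 5 each time: 2, 7, 12, 17, 22 days.
Next gap: 27 days. Fri May 12 1995 + 27 days = Thu Jun 8 1995.
Next gap: 32 days. Thu Jun 8 1995 + 32 days = Mon Jul 10 1995.
Next gap: 37 days. Mon Jul 10 1995 + 37 days = Wed Aug 16 1995.

Thu Jun 8 1995, Mon Jul 10 1995, Wed Aug 16 1995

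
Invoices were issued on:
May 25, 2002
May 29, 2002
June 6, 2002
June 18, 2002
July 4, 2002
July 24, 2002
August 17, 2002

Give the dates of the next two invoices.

September 14, 2002; October 16, 2002

Intervals are 4, 8, 12, 16, 20, 24 days — an arithmetic progression with common difference 4.
Next gap: 28 days. August 17, 2002 + 28 days = September 14, 2002.
Next gap: 32 days. September 14, 2002 + 32 days = October 16, 2002.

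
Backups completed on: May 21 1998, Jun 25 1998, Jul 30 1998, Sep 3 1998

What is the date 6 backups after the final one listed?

Apr 1 1999

Every event comes 35 days after the last (35, 35, 35).
Sep 3 1998 + 35 days = Oct 8 1998.
Oct 8 1998 + 35 days = Nov 12 1998.
Nov 12 1998 + 35 days = Dec 17 1998.
Dec 17 1998 + 35 days = Jan 21 1999.
Jan 21 1999 + 35 days = Feb 25 1999.
Feb 25 1999 + 35 days = Apr 1 1999.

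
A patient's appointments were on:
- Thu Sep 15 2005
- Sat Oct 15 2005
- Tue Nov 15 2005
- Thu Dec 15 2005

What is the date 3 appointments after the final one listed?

Gaps: 30, 31, 30 days — not constant. Every event is on the 15th of the month.
Pattern: the 15th of each month.
Next: January 2006 → Sun Jan 15 2006.
Next: February 2006 → Wed Feb 15 2006.
Next: March 2006 → Wed Mar 15 2006.

Wed Mar 15 2006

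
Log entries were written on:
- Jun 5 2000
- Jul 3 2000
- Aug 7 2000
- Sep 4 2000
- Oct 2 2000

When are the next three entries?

Nov 6 2000, Dec 4 2000, Jan 1 2001

All dates are Mondays, 28, 35, 28, 28 days apart.
Specifically, the 1st Monday of each month.
November 2000 — 1st Monday is Nov 6 2000.
1st Monday of December 2000: Dec 4 2000.
January 2001 — 1st Monday is Jan 1 2001.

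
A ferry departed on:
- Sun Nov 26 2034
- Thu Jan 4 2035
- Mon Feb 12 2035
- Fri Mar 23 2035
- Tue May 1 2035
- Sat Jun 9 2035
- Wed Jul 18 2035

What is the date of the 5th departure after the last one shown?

Tue Jan 29 2036

Every event comes 39 days after the last (39, 39, 39, 39, 39, 39).
Wed Jul 18 2035 + 39 days = Sun Aug 26 2035.
Sun Aug 26 2035 + 39 days = Thu Oct 4 2035.
Thu Oct 4 2035 + 39 days = Mon Nov 12 2035.
Mon Nov 12 2035 + 39 days = Fri Dec 21 2035.
Fri Dec 21 2035 + 39 days = Tue Jan 29 2036.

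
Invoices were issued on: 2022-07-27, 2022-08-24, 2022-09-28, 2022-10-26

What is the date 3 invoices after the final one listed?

All dates are Wednesdays, 28, 35, 28 days apart.
Specifically, the 4th Wednesday of each month.
November 2022 — 4th Wednesday is 2022-11-23.
4th Wednesday of December 2022: 2022-12-28.
4th Wednesday of January 2023: 2023-01-25.

2023-01-25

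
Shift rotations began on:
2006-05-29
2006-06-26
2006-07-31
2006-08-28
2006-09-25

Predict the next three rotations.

2006-10-30, 2006-11-27, 2006-12-25

All Mondays; the gaps (28, 35, 28, 28) vary with month length.
This is the last Monday of each month.
Last Monday of October 2006: 2006-10-30.
Last Monday of November 2006: 2006-11-27.
Last Monday of December 2006: 2006-12-25.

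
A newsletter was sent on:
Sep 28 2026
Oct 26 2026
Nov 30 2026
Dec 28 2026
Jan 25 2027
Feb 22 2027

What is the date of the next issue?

All Mondays; the gaps (28, 35, 28, 28, 28) vary with month length.
This is the last Monday of each month.
Last Monday of March 2027: Mar 29 2027.

Mar 29 2027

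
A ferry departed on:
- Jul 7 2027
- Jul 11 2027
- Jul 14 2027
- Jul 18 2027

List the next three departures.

The gap pattern 4, 3, 4 repeats every 2 events.
These are the Wednesdays and Sundays of each week.
Next Wednesday: Jul 21 2027.
Next Sunday: Jul 25 2027.
Next Wednesday: Jul 28 2027.

Jul 21 2027, Jul 25 2027, Jul 28 2027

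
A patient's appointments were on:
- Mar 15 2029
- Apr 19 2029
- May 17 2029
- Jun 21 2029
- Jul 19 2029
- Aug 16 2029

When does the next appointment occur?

Sep 20 2029

All dates are Thursdays, 35, 28, 35, 28, 28 days apart.
Specifically, the 3rd Thursday of each month.
3rd Thursday of September 2029: Sep 20 2029.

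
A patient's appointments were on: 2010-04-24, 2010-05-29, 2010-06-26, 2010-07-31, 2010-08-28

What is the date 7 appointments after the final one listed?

All Saturdays; the gaps (35, 28, 35, 28) vary with month length.
This is the last Saturday of each month.
September 2010 ends with Saturday 2010-09-25.
October 2010 ends with Saturday 2010-10-30.
Last Saturday of November 2010: 2010-11-27.
December 2010 ends with Saturday 2010-12-25.
Last Saturday of January 2011: 2011-01-29.
Last Saturday of February 2011: 2011-02-26.
Last Saturday of March 2011: 2011-03-26.

2011-03-26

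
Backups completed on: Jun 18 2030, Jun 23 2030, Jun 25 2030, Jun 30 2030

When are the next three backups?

Jul 2 2030, Jul 7 2030, Jul 9 2030

Every event lands on a Tuesday or Sunday (gaps cycle 5, 2, 5).
So the schedule is: every Tuesday and Sunday.
The following Tuesday is Jul 2 2030.
The following Sunday is Jul 7 2030.
Next Tuesday: Jul 9 2030.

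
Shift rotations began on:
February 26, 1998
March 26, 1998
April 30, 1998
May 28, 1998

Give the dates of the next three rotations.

Every date is a Thursday; gaps 28, 35, 28 days.
Each is the last Thursday of its month (at least one falls on the 29th or later, ruling out '4th Thursday').
Last Thursday of June 1998: June 25, 1998.
July 1998 ends with Thursday July 30, 1998.
August 1998 ends with Thursday August 27, 1998.

June 25, 1998; July 30, 1998; August 27, 1998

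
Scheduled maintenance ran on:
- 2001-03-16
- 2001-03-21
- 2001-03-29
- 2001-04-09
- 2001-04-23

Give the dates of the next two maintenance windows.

Gaps: 5, 8, 11, 14 days — each gap is 3 larger than the previous one.
Next gap: 17 days. 2001-04-23 + 17 days = 2001-05-10.
Next gap: 20 days. 2001-05-10 + 20 days = 2001-05-30.

2001-05-10, 2001-05-30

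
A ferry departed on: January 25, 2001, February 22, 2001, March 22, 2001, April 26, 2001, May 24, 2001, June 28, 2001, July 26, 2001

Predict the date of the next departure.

August 23, 2001

All dates are Thursdays, 28, 28, 35, 28, 35, 28 days apart.
Specifically, the 4th Thursday of each month.
August 2001 — 4th Thursday is August 23, 2001.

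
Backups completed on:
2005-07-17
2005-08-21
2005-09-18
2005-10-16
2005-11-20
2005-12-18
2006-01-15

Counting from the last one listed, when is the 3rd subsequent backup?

These are Sundays at 28- or 35-day spacing (35, 28, 28, 35, 28, 28).
The pattern: 3rd Sunday of the month.
3rd Sunday of February 2006: 2006-02-19.
3rd Sunday of March 2006: 2006-03-19.
April 2006 — 3rd Sunday is 2006-04-16.

2006-04-16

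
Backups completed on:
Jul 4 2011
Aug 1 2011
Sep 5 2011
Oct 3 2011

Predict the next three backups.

Nov 7 2011, Dec 5 2011, Jan 2 2012

These are Mondays at 28- or 35-day spacing (28, 35, 28).
The pattern: 1st Monday of the month.
1st Monday of November 2011: Nov 7 2011.
December 2011 — 1st Monday is Dec 5 2011.
1st Monday of January 2012: Jan 2 2012.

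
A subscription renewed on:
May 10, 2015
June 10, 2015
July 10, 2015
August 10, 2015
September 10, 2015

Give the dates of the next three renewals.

Each date is the 10th; the gaps (31, 30, 31, 31) track the month lengths.
The rule is the 10th of each month.
October 2015: October 10, 2015.
November 2015: November 10, 2015.
December 2015: December 10, 2015.

October 10, 2015; November 10, 2015; December 10, 2015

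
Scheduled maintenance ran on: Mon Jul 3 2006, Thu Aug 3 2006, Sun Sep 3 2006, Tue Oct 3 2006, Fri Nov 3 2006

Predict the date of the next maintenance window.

Sun Dec 3 2006

The day-of-month is always 3 (31, 31, 30, 31 days between events).
So this recurs on the 3rd of each month.
December 2006: Sun Dec 3 2006.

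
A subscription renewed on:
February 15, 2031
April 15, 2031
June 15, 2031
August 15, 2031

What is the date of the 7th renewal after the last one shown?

Each date is the 15th; the gaps (59, 61, 61) track the month lengths.
The rule is the 15th of every 2 months.
October 2031: October 15, 2031.
Next: December 2031 → December 15, 2031.
February 2032: February 15, 2032.
Next: April 2032 → April 15, 2032.
Next: June 2032 → June 15, 2032.
August 2032: August 15, 2032.
October 2032: October 15, 2032.

October 15, 2032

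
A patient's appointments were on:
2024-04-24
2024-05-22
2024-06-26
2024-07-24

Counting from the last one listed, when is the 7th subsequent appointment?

These are Wednesdays at 28- or 35-day spacing (28, 35, 28).
The pattern: 4th Wednesday of the month.
August 2024 — 4th Wednesday is 2024-08-28.
4th Wednesday of September 2024: 2024-09-25.
October 2024 — 4th Wednesday is 2024-10-23.
4th Wednesday of November 2024: 2024-11-27.
December 2024 — 4th Wednesday is 2024-12-25.
4th Wednesday of January 2025: 2025-01-22.
4th Wednesday of February 2025: 2025-02-26.

2025-02-26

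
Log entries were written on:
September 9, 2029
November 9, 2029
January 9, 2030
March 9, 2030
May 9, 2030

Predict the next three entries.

July 9, 2030; September 9, 2030; November 9, 2030

The day-of-month is always 9 (61, 61, 59, 61 days between events).
So this recurs on the 9th of every 2 months.
July 2030: July 9, 2030.
Next: September 2030 → September 9, 2030.
Next: November 2030 → November 9, 2030.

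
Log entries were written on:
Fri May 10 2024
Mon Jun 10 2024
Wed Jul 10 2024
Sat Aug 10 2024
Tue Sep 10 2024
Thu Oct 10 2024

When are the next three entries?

Each date is the 10th; the gaps (31, 30, 31, 31, 30) track the month lengths.
The rule is the 10th of each month.
November 2024: Sun Nov 10 2024.
Next: December 2024 → Tue Dec 10 2024.
Next: January 2025 → Fri Jan 10 2025.

Sun Nov 10 2024, Tue Dec 10 2024, Fri Jan 10 2025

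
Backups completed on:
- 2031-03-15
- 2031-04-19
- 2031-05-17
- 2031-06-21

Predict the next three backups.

These are Saturdays at 28- or 35-day spacing (35, 28, 35).
The pattern: 3rd Saturday of the month.
July 2031 — 3rd Saturday is 2031-07-19.
3rd Saturday of August 2031: 2031-08-16.
September 2031 — 3rd Saturday is 2031-09-20.

2031-07-19, 2031-08-16, 2031-09-20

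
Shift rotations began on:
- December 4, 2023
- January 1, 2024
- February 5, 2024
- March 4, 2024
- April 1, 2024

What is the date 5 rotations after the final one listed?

September 2, 2024

All dates are Mondays, 28, 35, 28, 28 days apart.
Specifically, the 1st Monday of each month.
1st Monday of May 2024: May 6, 2024.
June 2024 — 1st Monday is June 3, 2024.
1st Monday of July 2024: July 1, 2024.
1st Monday of August 2024: August 5, 2024.
September 2024 — 1st Monday is September 2, 2024.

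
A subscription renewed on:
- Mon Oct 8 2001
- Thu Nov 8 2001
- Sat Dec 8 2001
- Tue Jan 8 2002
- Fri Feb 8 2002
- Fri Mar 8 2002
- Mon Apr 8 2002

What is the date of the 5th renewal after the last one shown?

Gaps: 31, 30, 31, 31, 28, 31 days — not constant. Every event is on the 8th of the month.
Pattern: the 8th of each month.
Next: May 2002 → Wed May 8 2002.
June 2002: Sat Jun 8 2002.
Next: July 2002 → Mon Jul 8 2002.
August 2002: Thu Aug 8 2002.
Next: September 2002 → Sun Sep 8 2002.

Sun Sep 8 2002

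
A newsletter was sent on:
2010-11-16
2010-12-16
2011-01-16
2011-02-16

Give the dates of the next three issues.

2011-03-16, 2011-04-16, 2011-05-16

Each date is the 16th; the gaps (30, 31, 31) track the month lengths.
The rule is the 16th of each month.
Next: March 2011 → 2011-03-16.
Next: April 2011 → 2011-04-16.
May 2011: 2011-05-16.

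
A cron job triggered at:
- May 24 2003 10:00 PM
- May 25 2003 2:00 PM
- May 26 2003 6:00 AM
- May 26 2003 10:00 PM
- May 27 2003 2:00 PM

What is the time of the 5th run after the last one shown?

Gaps: 16, 16, 16, 16 hours — each event is 16 hours after the previous one.
May 27 2003 2:00 PM + 16 h = May 28 2003 6:00 AM.
May 28 2003 6:00 AM + 16 h = May 28 2003 10:00 PM.
May 28 2003 10:00 PM + 16 h = May 29 2003 2:00 PM.
May 29 2003 2:00 PM + 16 h = May 30 2003 6:00 AM.
May 30 2003 6:00 AM + 16 h = May 30 2003 10:00 PM.

May 30 2003 10:00 PM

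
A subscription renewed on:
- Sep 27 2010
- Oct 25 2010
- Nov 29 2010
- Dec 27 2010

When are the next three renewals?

These are Mondays with 28, 35, 28-day gaps.
Each is the final Monday of its month — Nov 29 2010 is past the 28th, so '4th Monday' doesn't fit.
January 2011 ends with Monday Jan 31 2011.
February 2011 ends with Monday Feb 28 2011.
March 2011 ends with Monday Mar 28 2011.

Jan 31 2011, Feb 28 2011, Mar 28 2011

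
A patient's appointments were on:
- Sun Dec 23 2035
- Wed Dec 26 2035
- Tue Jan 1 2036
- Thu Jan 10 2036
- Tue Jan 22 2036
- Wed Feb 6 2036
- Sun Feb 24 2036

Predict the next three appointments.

Sun Mar 16 2036, Wed Apr 9 2036, Tue May 6 2036

Intervals are 3, 6, 9, 12, 15, 18 days — an arithmetic progression with common difference 3.
Next gap: 21 days. Sun Feb 24 2036 + 21 days = Sun Mar 16 2036.
Next gap: 24 days. Sun Mar 16 2036 + 24 days = Wed Apr 9 2036.
Next gap: 27 days. Wed Apr 9 2036 + 27 days = Tue May 6 2036.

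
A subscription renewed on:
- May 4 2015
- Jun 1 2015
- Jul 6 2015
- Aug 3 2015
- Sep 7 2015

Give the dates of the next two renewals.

All dates are Mondays, 28, 35, 28, 35 days apart.
Specifically, the 1st Monday of each month.
October 2015 — 1st Monday is Oct 5 2015.
November 2015 — 1st Monday is Nov 2 2015.

Oct 5 2015, Nov 2 2015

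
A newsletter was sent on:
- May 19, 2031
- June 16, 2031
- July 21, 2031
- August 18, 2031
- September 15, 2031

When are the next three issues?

October 20, 2031; November 17, 2031; December 15, 2031

These are Mondays at 28- or 35-day spacing (28, 35, 28, 28).
The pattern: 3rd Monday of the month.
October 2031 — 3rd Monday is October 20, 2031.
November 2031 — 3rd Monday is November 17, 2031.
3rd Monday of December 2031: December 15, 2031.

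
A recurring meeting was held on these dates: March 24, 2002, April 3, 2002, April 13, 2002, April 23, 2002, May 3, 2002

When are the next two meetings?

May 13, 2002; May 23, 2002

Every event comes 10 days after the last (10, 10, 10, 10).
May 3, 2002 + 10 days = May 13, 2002.
May 13, 2002 + 10 days = May 23, 2002.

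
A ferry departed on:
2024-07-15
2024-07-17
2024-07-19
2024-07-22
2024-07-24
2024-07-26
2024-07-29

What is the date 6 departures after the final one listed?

Every event lands on a Monday or Wednesday or Friday (gaps cycle 2, 2, 3, 2, 2, 3).
So the schedule is: every Monday, Wednesday and Friday.
Next Wednesday: 2024-07-31.
The following Friday is 2024-08-02.
The following Monday is 2024-08-05.
Next Wednesday: 2024-08-07.
Next Friday: 2024-08-09.
The following Monday is 2024-08-12.

2024-08-12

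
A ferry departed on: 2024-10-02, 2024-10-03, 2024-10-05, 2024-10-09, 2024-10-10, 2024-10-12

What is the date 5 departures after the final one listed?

The gap pattern 1, 2, 4, 1, 2 repeats every 3 events.
These are the Wednesdays, Thursdays and Saturdays of each week.
The following Wednesday is 2024-10-16.
Next Thursday: 2024-10-17.
The following Saturday is 2024-10-19.
The following Wednesday is 2024-10-23.
The following Thursday is 2024-10-24.

2024-10-24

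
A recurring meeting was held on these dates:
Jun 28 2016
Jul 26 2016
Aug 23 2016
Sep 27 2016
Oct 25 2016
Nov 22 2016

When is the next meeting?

Dec 27 2016

These are Tuesdays at 28- or 35-day spacing (28, 28, 35, 28, 28).
The pattern: 4th Tuesday of the month.
4th Tuesday of December 2016: Dec 27 2016.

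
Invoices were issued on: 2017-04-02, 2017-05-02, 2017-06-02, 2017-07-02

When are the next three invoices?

2017-08-02, 2017-09-02, 2017-10-02

Gaps: 30, 31, 30 days — not constant. Every event is on the 2nd of the month.
Pattern: the 2nd of each month.
August 2017: 2017-08-02.
September 2017: 2017-09-02.
Next: October 2017 → 2017-10-02.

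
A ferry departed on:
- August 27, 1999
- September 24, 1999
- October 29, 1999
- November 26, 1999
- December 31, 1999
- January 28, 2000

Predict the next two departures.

February 25, 2000; March 31, 2000

These are Fridays with 28, 35, 28, 35, 28-day gaps.
Each is the final Friday of its month — October 29, 1999 is past the 28th, so '4th Friday' doesn't fit.
February 2000 ends with Friday February 25, 2000.
March 2000 ends with Friday March 31, 2000.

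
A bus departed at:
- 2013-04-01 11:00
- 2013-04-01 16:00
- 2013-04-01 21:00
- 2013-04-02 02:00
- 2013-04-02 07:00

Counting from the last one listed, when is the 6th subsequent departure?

Spacing: 5, 5, 5, 5 h — constant 5 h.
2013-04-02 07:00 + 5 h = 2013-04-02 12:00.
2013-04-02 12:00 + 5 h = 2013-04-02 17:00.
2013-04-02 17:00 + 5 h = 2013-04-02 22:00.
2013-04-02 22:00 + 5 h = 2013-04-03 03:00.
2013-04-03 03:00 + 5 h = 2013-04-03 08:00.
2013-04-03 08:00 + 5 h = 2013-04-03 13:00.

2013-04-03 13:00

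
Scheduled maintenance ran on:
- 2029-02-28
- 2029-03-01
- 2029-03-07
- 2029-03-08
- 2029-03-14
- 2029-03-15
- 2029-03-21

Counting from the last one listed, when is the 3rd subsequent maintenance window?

Gaps: 1, 6, 1, 6, 1, 6 days — not constant, but cyclic with period 2.
The events fall on every Wednesday and Thursday.
Next Thursday: 2029-03-22.
The following Wednesday is 2029-03-28.
Next Thursday: 2029-03-29.

2029-03-29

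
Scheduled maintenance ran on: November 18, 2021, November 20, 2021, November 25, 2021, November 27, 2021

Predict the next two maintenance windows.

Gaps: 2, 5, 2 days — not constant, but cyclic with period 2.
The events fall on every Thursday and Saturday.
Next Thursday: December 2, 2021.
Next Saturday: December 4, 2021.

December 2, 2021; December 4, 2021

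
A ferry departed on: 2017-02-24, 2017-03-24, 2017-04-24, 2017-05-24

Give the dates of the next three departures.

Each date is the 24th; the gaps (28, 31, 30) track the month lengths.
The rule is the 24th of each month.
Next: June 2017 → 2017-06-24.
July 2017: 2017-07-24.
August 2017: 2017-08-24.

2017-06-24, 2017-07-24, 2017-08-24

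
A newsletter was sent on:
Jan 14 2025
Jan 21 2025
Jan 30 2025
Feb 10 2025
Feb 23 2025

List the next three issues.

The spacing grows by 2 each time: 7, 9, 11, 13 days.
Next gap: 15 days. Feb 23 2025 + 15 days = Mar 10 2025.
Next gap: 17 days. Mar 10 2025 + 17 days = Mar 27 2025.
Next gap: 19 days. Mar 27 2025 + 19 days = Apr 15 2025.

Mar 10 2025, Mar 27 2025, Apr 15 2025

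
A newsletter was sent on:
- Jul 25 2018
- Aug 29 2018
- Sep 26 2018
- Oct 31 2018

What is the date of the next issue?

All Wednesdays; the gaps (35, 28, 35) vary with month length.
This is the last Wednesday of each month.
November 2018 ends with Wednesday Nov 28 2018.

Nov 28 2018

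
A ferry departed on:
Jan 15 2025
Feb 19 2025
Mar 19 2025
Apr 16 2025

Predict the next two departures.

Gaps: 35, 28, 28 days — a mix of 28 and 35. Every date is a Wednesday.
Each is the 3rd Wednesday of its month.
May 2025 — 3rd Wednesday is May 21 2025.
June 2025 — 3rd Wednesday is Jun 18 2025.

May 21 2025, Jun 18 2025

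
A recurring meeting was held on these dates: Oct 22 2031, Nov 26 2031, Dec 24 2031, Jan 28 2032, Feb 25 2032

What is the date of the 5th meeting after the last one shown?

Gaps: 35, 28, 35, 28 days — a mix of 28 and 35. Every date is a Wednesday.
Each is the 4th Wednesday of its month.
4th Wednesday of March 2032: Mar 24 2032.
4th Wednesday of April 2032: Apr 28 2032.
4th Wednesday of May 2032: May 26 2032.
June 2032 — 4th Wednesday is Jun 23 2032.
July 2032 — 4th Wednesday is Jul 28 2032.

Jul 28 2032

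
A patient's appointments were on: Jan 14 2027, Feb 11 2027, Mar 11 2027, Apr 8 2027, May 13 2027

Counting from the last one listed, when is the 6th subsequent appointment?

Nov 11 2027

These are Thursdays at 28- or 35-day spacing (28, 28, 28, 35).
The pattern: 2nd Thursday of the month.
2nd Thursday of June 2027: Jun 10 2027.
2nd Thursday of July 2027: Jul 8 2027.
2nd Thursday of August 2027: Aug 12 2027.
2nd Thursday of September 2027: Sep 9 2027.
October 2027 — 2nd Thursday is Oct 14 2027.
2nd Thursday of November 2027: Nov 11 2027.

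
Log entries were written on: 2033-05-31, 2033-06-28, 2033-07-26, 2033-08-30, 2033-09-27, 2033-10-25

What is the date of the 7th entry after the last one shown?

These are Tuesdays with 28, 28, 35, 28, 28-day gaps.
Each is the final Tuesday of its month — 2033-05-31 is past the 28th, so '4th Tuesday' doesn't fit.
Last Tuesday of November 2033: 2033-11-29.
Last Tuesday of December 2033: 2033-12-27.
January 2034 ends with Tuesday 2034-01-31.
Last Tuesday of February 2034: 2034-02-28.
Last Tuesday of March 2034: 2034-03-28.
Last Tuesday of April 2034: 2034-04-25.
Last Tuesday of May 2034: 2034-05-30.

2034-05-30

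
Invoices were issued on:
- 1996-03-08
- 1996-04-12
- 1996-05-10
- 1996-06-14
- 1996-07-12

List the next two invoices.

1996-08-09, 1996-09-13

Gaps: 35, 28, 35, 28 days — a mix of 28 and 35. Every date is a Friday.
Each is the 2nd Friday of its month.
2nd Friday of August 1996: 1996-08-09.
September 1996 — 2nd Friday is 1996-09-13.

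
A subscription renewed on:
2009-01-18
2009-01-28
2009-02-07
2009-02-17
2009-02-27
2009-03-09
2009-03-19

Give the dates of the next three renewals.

Gaps between consecutive events: 10, 10, 10, 10, 10, 10 days — a constant 10-day interval.
2009-03-19 + 10 days = 2009-03-29.
2009-03-29 + 10 days = 2009-04-08.
2009-04-08 + 10 days = 2009-04-18.

2009-03-29, 2009-04-08, 2009-04-18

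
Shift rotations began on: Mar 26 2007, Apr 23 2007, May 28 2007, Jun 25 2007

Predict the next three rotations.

Jul 23 2007, Aug 27 2007, Sep 24 2007

These are Mondays at 28- or 35-day spacing (28, 35, 28).
The pattern: 4th Monday of the month.
4th Monday of July 2007: Jul 23 2007.
August 2007 — 4th Monday is Aug 27 2007.
4th Monday of September 2007: Sep 24 2007.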